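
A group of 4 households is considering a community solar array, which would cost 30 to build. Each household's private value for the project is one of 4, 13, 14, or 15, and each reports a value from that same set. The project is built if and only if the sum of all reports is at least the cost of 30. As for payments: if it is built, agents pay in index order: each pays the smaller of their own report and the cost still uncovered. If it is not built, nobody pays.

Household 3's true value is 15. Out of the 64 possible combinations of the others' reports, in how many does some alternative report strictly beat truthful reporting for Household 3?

Others report (4, 4, 13): truth gives 0; report 13 gives 2 > 0. Violating.
Others report (4, 4, 14): truth gives 0; report 13 gives 2 > 0. Violating.
Others report (4, 4, 15): truth gives 0; report 13 gives 2 > 0. Violating.
Others report (4, 13, 13): truth gives 2; report 4 gives 11 > 2. Violating.
Others report (4, 4, 4): truth gives 0; no alternative beats it.
Others report (4, 13, 4): truth gives 2; no alternative beats it.
(Checking all 64 profiles: 21 have a profitable deviation, 43 do not.)

21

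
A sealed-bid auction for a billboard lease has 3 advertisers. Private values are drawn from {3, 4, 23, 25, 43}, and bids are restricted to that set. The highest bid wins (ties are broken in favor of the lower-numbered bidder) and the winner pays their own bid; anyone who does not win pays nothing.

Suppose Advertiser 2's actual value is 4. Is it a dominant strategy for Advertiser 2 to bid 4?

Yes

Check each profile of the others' bids and compare truth against every alternative bid.
Others bid (3, 3): truth gives 0, best alternative gives 0.
Others bid (3, 4): truth gives 0, best alternative gives 0.
Others bid (3, 23): truth gives 0, best alternative gives 0.
Others bid (3, 25): truth gives 0, best alternative gives 0.
Others bid (3, 43): truth gives 0, best alternative gives 0.
Others bid (4, 3): truth gives 0, best alternative gives 0.
(Remaining 19 profiles checked similarly; truth is weakly best in each.)
In every case the truthful bid is at least as good as any alternative, so it is a dominant strategy.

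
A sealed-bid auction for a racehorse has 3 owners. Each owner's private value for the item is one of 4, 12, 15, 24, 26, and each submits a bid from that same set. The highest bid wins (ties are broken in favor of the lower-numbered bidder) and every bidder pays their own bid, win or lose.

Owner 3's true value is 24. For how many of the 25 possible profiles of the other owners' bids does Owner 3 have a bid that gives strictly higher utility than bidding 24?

Others bid (4, 4): truth gives 0; bid 12 gives 12 > 0. Violating.
Others bid (4, 12): truth gives 0; bid 15 gives 9 > 0. Violating.
Others bid (4, 24): truth gives -24; bid 26 gives -2 > -24. Violating.
Others bid (4, 26): truth gives -24; bid 4 gives -4 > -24. Violating.
Others bid (4, 15): truth gives 0; no alternative beats it.
Others bid (12, 15): truth gives 0; no alternative beats it.
(Checking all 25 profiles: 20 have a profitable deviation, 5 do not.)

20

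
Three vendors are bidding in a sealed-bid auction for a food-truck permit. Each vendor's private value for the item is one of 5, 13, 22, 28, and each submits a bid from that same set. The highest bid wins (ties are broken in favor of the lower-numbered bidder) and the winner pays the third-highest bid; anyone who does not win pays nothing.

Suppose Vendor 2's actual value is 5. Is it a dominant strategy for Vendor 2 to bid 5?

Yes

Check each profile of the others' bids and compare truth against every alternative bid.
Others bid (5, 5): truth gives 0, best alternative gives 0.
Others bid (5, 13): truth gives 0, best alternative gives 0.
Others bid (5, 22): truth gives 0, best alternative gives 0.
Others bid (5, 28): truth gives 0, best alternative gives 0.
Others bid (13, 5): truth gives 0, best alternative gives 0.
Others bid (13, 13): truth gives 0, best alternative gives 0.
(Remaining 10 profiles checked similarly; truth is weakly best in each.)
In every case the truthful bid is at least as good as any alternative, so it is a dominant strategy.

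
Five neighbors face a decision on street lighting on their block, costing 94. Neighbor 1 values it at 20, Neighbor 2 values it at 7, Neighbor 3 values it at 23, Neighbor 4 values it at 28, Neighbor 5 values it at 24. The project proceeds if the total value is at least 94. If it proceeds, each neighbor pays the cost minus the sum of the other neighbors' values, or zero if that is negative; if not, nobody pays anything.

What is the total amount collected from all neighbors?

Total value 102 ≥ cost 94, so it is built.
Neighbor 1: others sum to 82; max(0, 94 - 82) = 12.
Neighbor 2: others sum to 95; max(0, 94 - 95) = 0.
Neighbor 3: others sum to 79; max(0, 94 - 79) = 15.
Neighbor 4: others sum to 74; max(0, 94 - 74) = 20.
Neighbor 5: others sum to 78; max(0, 94 - 78) = 16.
Total collected = 12 + 0 + 15 + 20 + 16 = 63.

63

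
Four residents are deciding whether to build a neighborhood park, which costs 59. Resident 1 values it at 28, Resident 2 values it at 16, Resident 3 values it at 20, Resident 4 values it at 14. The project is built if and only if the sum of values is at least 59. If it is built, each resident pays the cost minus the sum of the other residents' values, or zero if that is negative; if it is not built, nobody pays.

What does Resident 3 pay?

1

Total value 78 ≥ cost 59, so the project is built.
The other residents' values sum to 58.
Cost minus that sum is 59 - 58 = 1.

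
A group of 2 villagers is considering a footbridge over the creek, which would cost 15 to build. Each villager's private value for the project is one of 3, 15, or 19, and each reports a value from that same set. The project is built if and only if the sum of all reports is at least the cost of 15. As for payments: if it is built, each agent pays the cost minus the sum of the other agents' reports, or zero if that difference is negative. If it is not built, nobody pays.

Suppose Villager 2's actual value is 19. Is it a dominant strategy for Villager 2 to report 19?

Check each profile of the others' reports and compare truth against every alternative report.
Others report (15): truth gives 19, best alternative gives 19.
Others report (19): truth gives 19, best alternative gives 19.
Others report (3): truth gives 7, best alternative gives 7.
In every case the truthful report is at least as good as any alternative, so it is a dominant strategy.

Yes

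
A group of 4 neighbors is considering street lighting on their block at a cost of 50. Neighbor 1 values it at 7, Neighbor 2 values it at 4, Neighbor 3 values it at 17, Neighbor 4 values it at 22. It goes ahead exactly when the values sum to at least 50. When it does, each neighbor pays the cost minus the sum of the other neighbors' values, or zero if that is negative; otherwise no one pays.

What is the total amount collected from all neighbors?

50

Total value 50 ≥ cost 50, so it is built.
Neighbor 1: others sum to 43; max(0, 50 - 43) = 7.
Neighbor 2: others sum to 46; max(0, 50 - 46) = 4.
Neighbor 3: others sum to 33; max(0, 50 - 33) = 17.
Neighbor 4: others sum to 28; max(0, 50 - 28) = 22.
Total collected = 7 + 4 + 17 + 22 = 50.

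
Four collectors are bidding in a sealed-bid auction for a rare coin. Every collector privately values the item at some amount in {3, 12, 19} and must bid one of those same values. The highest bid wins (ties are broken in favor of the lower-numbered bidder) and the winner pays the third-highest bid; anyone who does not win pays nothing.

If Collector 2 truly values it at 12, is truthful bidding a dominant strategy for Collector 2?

Consider the case where Collector 1 bids 3, Collector 3 bids 3 and Collector 4 bids 19.
Truthful bid 12: loses, pays 0, utility 0.
Bid 19 instead: wins, pays 3, utility 12 - 3 = 9.
Since 9 > 0, bidding 19 is strictly better here, so truthful bidding is not dominant.

No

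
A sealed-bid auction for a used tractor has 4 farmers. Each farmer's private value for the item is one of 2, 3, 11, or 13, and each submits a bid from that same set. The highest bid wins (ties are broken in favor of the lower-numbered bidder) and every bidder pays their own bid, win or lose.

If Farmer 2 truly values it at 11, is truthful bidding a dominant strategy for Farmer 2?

Consider the case where Farmer 1 bids 2, Farmer 3 bids 2 and Farmer 4 bids 2.
Truthful bid 11: wins, pays 11, utility 11 - 11 = 0.
Bid 3 instead: wins, pays 3, utility 11 - 3 = 8.
Since 8 > 0, bidding 3 is strictly better here, so truthful bidding is not dominant.

No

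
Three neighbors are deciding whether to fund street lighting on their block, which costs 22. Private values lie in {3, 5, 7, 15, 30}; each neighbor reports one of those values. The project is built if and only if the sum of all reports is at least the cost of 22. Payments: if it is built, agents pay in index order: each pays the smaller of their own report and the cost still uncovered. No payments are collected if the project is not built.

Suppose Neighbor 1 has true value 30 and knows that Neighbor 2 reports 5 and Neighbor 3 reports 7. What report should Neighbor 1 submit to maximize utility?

Report 3: project not built, utility 0.
Report 5: project not built, utility 0.
Report 7: project not built, utility 0.
Report 15: project built, pays 15, utility 30 - 15 = 15.
Report 30: project built, pays 22, utility 30 - 22 = 8.
The best choice is 15 with utility 15.

15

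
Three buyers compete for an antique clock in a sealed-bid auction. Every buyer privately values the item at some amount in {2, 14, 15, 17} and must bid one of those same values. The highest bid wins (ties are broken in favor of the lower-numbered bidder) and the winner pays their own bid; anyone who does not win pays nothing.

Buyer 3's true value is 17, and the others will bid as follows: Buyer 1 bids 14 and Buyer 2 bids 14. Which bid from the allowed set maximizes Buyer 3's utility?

15

Bid 2: loses, pays 0, utility 0.
Bid 14: loses, pays 0, utility 0.
Bid 15: wins, pays 15, utility 17 - 15 = 2.
Bid 17: wins, pays 17, utility 17 - 17 = 0.
The best choice is 15 with utility 2.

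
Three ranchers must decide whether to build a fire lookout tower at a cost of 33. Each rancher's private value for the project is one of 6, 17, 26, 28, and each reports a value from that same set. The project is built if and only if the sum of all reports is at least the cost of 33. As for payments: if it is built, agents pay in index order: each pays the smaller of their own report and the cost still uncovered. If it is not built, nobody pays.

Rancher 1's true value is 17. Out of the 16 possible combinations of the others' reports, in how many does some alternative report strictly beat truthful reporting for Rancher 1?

Others report (6, 26): truth gives 0; report 6 gives 11 > 0. Violating.
Others report (6, 28): truth gives 0; report 6 gives 11 > 0. Violating.
Others report (17, 17): truth gives 0; report 6 gives 11 > 0. Violating.
Others report (17, 26): truth gives 0; report 6 gives 11 > 0. Violating.
Others report (6, 6): truth gives 0; no alternative beats it.
Others report (6, 17): truth gives 0; no alternative beats it.
(Checking all 16 profiles: 13 have a profitable deviation, 3 do not.)

13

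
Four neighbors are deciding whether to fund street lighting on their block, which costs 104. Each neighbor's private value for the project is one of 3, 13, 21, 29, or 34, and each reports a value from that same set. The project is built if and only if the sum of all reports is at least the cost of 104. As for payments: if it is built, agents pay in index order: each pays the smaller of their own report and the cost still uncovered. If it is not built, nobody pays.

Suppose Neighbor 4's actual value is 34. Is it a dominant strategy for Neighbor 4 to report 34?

Yes

Check each profile of the others' reports and compare truth against every alternative report.
Others report (3, 34, 34): truth gives 1, best alternative gives 0.
Others report (13, 29, 29): truth gives 1, best alternative gives 0.
Others report (21, 21, 29): truth gives 1, best alternative gives 0.
Others report (21, 29, 21): truth gives 1, best alternative gives 0.
Others report (29, 13, 29): truth gives 1, best alternative gives 0.
Others report (29, 21, 21): truth gives 1, best alternative gives 0.
(Remaining 119 profiles checked similarly; truth is weakly best in each.)
In every case the truthful report is at least as good as any alternative, so it is a dominant strategy.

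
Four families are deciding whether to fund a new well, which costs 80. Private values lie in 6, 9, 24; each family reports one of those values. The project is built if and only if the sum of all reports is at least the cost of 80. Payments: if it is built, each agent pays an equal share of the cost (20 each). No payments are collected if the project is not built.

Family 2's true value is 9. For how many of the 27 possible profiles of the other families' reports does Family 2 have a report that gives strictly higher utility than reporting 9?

1

Others report (24, 24, 24): truth gives -11; report 6 gives 0 > -11. Violating.
Others report (6, 6, 6): truth gives 0; no alternative beats it.
Others report (6, 6, 9): truth gives 0; no alternative beats it.
(Checking all 27 profiles: 1 has a profitable deviation, 26 do not.)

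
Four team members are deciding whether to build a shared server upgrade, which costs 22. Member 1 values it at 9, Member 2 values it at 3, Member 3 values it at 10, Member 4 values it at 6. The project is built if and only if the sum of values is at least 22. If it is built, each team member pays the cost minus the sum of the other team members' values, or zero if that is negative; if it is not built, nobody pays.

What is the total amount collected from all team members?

Total value 28 ≥ cost 22, so it is built.
Member 1: others sum to 19; max(0, 22 - 19) = 3.
Member 2: others sum to 25; max(0, 22 - 25) = 0.
Member 3: others sum to 18; max(0, 22 - 18) = 4.
Member 4: others sum to 22; max(0, 22 - 22) = 0.
Total collected = 3 + 0 + 4 + 0 = 7.

7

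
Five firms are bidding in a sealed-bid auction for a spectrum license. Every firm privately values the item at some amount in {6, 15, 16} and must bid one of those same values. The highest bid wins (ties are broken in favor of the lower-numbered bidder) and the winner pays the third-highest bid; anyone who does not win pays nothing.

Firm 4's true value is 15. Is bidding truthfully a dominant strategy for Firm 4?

Consider the case where Firm 1 bids 6, Firm 2 bids 6, Firm 3 bids 6 and Firm 5 bids 16.
Truthful bid 15: loses, pays 0, utility 0.
Bid 16 instead: wins, pays 6, utility 15 - 6 = 9.
Since 9 > 0, bidding 16 is strictly better here, so truthful bidding is not dominant.

No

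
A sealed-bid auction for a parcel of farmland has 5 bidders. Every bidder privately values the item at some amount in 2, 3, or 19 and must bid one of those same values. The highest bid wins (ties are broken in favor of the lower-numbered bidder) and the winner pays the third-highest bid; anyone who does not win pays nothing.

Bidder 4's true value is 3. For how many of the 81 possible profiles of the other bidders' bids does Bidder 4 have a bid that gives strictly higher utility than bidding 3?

4

Others bid (2, 2, 2, 19): truth gives 0; bid 19 gives 1 > 0. Violating.
Others bid (2, 2, 3, 2): truth gives 0; bid 19 gives 1 > 0. Violating.
Others bid (2, 3, 2, 2): truth gives 0; bid 19 gives 1 > 0. Violating.
Others bid (3, 2, 2, 2): truth gives 0; bid 19 gives 1 > 0. Violating.
Others bid (2, 2, 2, 2): truth gives 1; no alternative beats it.
Others bid (2, 2, 2, 3): truth gives 1; no alternative beats it.
(Checking all 81 profiles: 4 have a profitable deviation, 77 do not.)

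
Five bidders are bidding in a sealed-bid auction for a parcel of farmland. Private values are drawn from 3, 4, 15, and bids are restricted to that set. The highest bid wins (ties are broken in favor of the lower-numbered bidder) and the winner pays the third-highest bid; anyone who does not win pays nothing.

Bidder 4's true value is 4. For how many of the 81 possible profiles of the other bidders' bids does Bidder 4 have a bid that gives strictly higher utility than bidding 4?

4

Others bid (3, 3, 3, 15): truth gives 0; bid 15 gives 1 > 0. Violating.
Others bid (3, 3, 4, 3): truth gives 0; bid 15 gives 1 > 0. Violating.
Others bid (3, 4, 3, 3): truth gives 0; bid 15 gives 1 > 0. Violating.
Others bid (4, 3, 3, 3): truth gives 0; bid 15 gives 1 > 0. Violating.
Others bid (3, 3, 3, 3): truth gives 1; no alternative beats it.
Others bid (3, 3, 3, 4): truth gives 1; no alternative beats it.
(Checking all 81 profiles: 4 have a profitable deviation, 77 do not.)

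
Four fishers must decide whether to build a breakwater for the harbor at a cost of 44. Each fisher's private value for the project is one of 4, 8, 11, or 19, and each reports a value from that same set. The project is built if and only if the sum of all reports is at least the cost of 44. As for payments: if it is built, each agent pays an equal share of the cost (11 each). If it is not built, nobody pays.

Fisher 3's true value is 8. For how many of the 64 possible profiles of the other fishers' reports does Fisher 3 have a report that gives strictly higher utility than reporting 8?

Others report (8, 11, 19): truth gives -3; report 4 gives 0 > -3. Violating.
Others report (8, 19, 11): truth gives -3; report 4 gives 0 > -3. Violating.
Others report (11, 8, 19): truth gives -3; report 4 gives 0 > -3. Violating.
Others report (11, 19, 8): truth gives -3; report 4 gives 0 > -3. Violating.
Others report (4, 4, 4): truth gives 0; no alternative beats it.
Others report (4, 4, 8): truth gives 0; no alternative beats it.
(Checking all 64 profiles: 6 have a profitable deviation, 58 do not.)

6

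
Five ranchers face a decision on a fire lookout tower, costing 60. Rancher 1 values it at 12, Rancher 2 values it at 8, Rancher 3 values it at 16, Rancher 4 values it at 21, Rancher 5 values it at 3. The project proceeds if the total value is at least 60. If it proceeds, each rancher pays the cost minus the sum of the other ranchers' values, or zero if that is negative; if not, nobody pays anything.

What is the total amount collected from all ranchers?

Total value 60 ≥ cost 60, so it is built.
Rancher 1: others sum to 48; max(0, 60 - 48) = 12.
Rancher 2: others sum to 52; max(0, 60 - 52) = 8.
Rancher 3: others sum to 44; max(0, 60 - 44) = 16.
Rancher 4: others sum to 39; max(0, 60 - 39) = 21.
Rancher 5: others sum to 57; max(0, 60 - 57) = 3.
Total collected = 12 + 8 + 16 + 21 + 3 = 60.

60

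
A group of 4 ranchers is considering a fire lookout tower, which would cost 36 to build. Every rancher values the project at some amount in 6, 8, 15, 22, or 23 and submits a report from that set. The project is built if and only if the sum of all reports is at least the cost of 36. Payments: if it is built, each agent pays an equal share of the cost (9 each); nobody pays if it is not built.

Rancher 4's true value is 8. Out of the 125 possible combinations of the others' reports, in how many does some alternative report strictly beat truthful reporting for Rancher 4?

6

Others report (6, 8, 15): truth gives -1; report 6 gives 0 > -1. Violating.
Others report (6, 15, 8): truth gives -1; report 6 gives 0 > -1. Violating.
Others report (8, 6, 15): truth gives -1; report 6 gives 0 > -1. Violating.
Others report (8, 15, 6): truth gives -1; report 6 gives 0 > -1. Violating.
Others report (6, 6, 6): truth gives 0; no alternative beats it.
Others report (6, 6, 8): truth gives 0; no alternative beats it.
(Checking all 125 profiles: 6 have a profitable deviation, 119 do not.)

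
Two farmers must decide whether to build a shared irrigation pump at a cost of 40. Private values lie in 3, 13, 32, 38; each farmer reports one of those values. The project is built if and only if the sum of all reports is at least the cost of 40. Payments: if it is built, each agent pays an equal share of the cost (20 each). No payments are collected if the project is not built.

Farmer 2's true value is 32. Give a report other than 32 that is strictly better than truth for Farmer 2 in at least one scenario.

38

Suppose Farmer 1 reports 3.
Report 32: project not built, utility 0.
Report 38: project built, pays 20, utility 32 - 20 = 12.
So reporting 38 beats truth here (12 > 0).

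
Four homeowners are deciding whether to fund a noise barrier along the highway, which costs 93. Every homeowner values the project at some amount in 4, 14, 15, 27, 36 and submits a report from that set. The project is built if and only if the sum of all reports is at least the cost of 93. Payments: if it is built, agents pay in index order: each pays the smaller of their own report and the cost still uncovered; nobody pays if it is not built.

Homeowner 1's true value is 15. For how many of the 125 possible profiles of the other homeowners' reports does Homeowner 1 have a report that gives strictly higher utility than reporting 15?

Others report (14, 36, 36): truth gives 0; report 14 gives 1 > 0. Violating.
Others report (15, 36, 36): truth gives 0; report 14 gives 1 > 0. Violating.
Others report (27, 27, 27): truth gives 0; report 14 gives 1 > 0. Violating.
Others report (27, 27, 36): truth gives 0; report 4 gives 11 > 0. Violating.
Others report (4, 4, 4): truth gives 0; no alternative beats it.
Others report (4, 4, 14): truth gives 0; no alternative beats it.
(Checking all 125 profiles: 14 have a profitable deviation, 111 do not.)

14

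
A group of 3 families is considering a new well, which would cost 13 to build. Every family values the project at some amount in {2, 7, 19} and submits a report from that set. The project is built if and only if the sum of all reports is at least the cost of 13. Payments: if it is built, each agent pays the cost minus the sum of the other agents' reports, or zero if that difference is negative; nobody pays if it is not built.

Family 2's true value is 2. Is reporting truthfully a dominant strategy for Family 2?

Yes

Check each profile of the others' reports and compare truth against every alternative report.
Others report (2, 7): truth gives 0, best alternative gives -2.
Others report (7, 2): truth gives 0, best alternative gives -2.
Others report (2, 19): truth gives 2, best alternative gives 2.
Others report (7, 7): truth gives 2, best alternative gives 2.
Others report (7, 19): truth gives 2, best alternative gives 2.
Others report (19, 2): truth gives 2, best alternative gives 2.
(Remaining 3 profiles checked similarly; truth is weakly best in each.)
In every case the truthful report is at least as good as any alternative, so it is a dominant strategy.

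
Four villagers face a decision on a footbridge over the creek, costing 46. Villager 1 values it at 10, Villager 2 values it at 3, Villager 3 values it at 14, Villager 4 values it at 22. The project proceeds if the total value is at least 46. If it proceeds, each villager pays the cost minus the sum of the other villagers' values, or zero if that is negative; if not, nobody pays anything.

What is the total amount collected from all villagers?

Total value 49 ≥ cost 46, so it is built.
Villager 1: others sum to 39; max(0, 46 - 39) = 7.
Villager 2: others sum to 46; max(0, 46 - 46) = 0.
Villager 3: others sum to 35; max(0, 46 - 35) = 11.
Villager 4: others sum to 27; max(0, 46 - 27) = 19.
Total collected = 7 + 0 + 11 + 19 = 37.

37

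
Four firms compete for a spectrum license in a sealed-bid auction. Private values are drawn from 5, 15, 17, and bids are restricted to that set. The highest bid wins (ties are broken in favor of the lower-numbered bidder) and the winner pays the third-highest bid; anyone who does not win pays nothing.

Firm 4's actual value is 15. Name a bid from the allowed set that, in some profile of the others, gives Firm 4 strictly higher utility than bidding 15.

17

Suppose Firm 1 bids 5, Firm 2 bids 5 and Firm 3 bids 15.
Bid 15: loses, pays 0, utility 0.
Bid 17: wins, pays 5, utility 15 - 5 = 10.
So bidding 17 beats truth here (10 > 0).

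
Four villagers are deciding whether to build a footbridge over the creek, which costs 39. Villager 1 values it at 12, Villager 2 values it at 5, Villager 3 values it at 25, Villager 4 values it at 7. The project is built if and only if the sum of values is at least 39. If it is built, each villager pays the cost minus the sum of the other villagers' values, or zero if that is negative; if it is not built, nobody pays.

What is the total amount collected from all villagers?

17

Total value 49 ≥ cost 39, so it is built.
Villager 1: others sum to 37; max(0, 39 - 37) = 2.
Villager 2: others sum to 44; max(0, 39 - 44) = 0.
Villager 3: others sum to 24; max(0, 39 - 24) = 15.
Villager 4: others sum to 42; max(0, 39 - 42) = 0.
Total collected = 2 + 0 + 15 + 0 = 17.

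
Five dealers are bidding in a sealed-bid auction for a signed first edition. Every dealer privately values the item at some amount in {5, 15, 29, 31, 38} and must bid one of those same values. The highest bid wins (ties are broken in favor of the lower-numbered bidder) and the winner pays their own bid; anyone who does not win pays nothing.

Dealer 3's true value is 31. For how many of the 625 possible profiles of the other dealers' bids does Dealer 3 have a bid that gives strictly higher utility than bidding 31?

36

Others bid (5, 5, 5, 5): truth gives 0; bid 15 gives 16 > 0. Violating.
Others bid (5, 5, 5, 15): truth gives 0; bid 15 gives 16 > 0. Violating.
Others bid (5, 5, 5, 29): truth gives 0; bid 29 gives 2 > 0. Violating.
Others bid (5, 5, 15, 5): truth gives 0; bid 15 gives 16 > 0. Violating.
Others bid (5, 5, 5, 31): truth gives 0; no alternative beats it.
Others bid (5, 5, 5, 38): truth gives 0; no alternative beats it.
(Checking all 625 profiles: 36 have a profitable deviation, 589 do not.)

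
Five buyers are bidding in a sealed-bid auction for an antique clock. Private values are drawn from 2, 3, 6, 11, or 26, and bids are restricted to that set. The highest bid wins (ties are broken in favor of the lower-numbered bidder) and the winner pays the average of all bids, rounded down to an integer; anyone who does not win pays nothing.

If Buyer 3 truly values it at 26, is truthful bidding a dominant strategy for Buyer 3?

No

Consider the case where Buyer 1 bids 2, Buyer 2 bids 2, Buyer 4 bids 2 and Buyer 5 bids 2.
Truthful bid 26: wins, pays 6, utility 26 - 6 = 20.
Bid 3 instead: wins, pays 2, utility 26 - 2 = 24.
Since 24 > 20, bidding 3 is strictly better here, so truthful bidding is not dominant.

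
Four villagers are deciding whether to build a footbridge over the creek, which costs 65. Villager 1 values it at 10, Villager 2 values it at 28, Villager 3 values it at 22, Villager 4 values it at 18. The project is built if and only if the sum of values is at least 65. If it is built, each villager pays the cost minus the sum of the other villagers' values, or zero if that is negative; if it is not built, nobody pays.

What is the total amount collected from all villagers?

Total value 78 ≥ cost 65, so it is built.
Villager 1: others sum to 68; max(0, 65 - 68) = 0.
Villager 2: others sum to 50; max(0, 65 - 50) = 15.
Villager 3: others sum to 56; max(0, 65 - 56) = 9.
Villager 4: others sum to 60; max(0, 65 - 60) = 5.
Total collected = 0 + 15 + 9 + 5 = 29.

29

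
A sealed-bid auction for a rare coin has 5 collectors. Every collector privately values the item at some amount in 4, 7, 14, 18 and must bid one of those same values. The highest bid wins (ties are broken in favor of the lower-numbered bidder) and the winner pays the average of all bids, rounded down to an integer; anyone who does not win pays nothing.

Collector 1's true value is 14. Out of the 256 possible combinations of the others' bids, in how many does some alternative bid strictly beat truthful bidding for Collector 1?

132

Others bid (4, 4, 4, 4): truth gives 8; bid 4 gives 10 > 8. Violating.
Others bid (4, 4, 4, 7): truth gives 8; bid 7 gives 9 > 8. Violating.
Others bid (4, 4, 4, 18): truth gives 0; bid 18 gives 5 > 0. Violating.
Others bid (4, 4, 7, 4): truth gives 8; bid 7 gives 9 > 8. Violating.
Others bid (4, 4, 4, 14): truth gives 6; no alternative beats it.
Others bid (4, 4, 7, 14): truth gives 6; no alternative beats it.
(Checking all 256 profiles: 132 have a profitable deviation, 124 do not.)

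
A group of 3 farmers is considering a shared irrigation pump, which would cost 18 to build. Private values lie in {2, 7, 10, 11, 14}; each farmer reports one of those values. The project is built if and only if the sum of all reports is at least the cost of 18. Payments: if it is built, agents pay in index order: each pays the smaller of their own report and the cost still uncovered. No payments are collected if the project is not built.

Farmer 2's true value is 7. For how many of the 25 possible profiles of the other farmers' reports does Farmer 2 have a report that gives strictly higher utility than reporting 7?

17

Others report (2, 14): truth gives 0; report 2 gives 5 > 0. Violating.
Others report (7, 10): truth gives 0; report 2 gives 5 > 0. Violating.
Others report (7, 11): truth gives 0; report 2 gives 5 > 0. Violating.
Others report (7, 14): truth gives 0; report 2 gives 5 > 0. Violating.
Others report (2, 2): truth gives 0; no alternative beats it.
Others report (2, 7): truth gives 0; no alternative beats it.
(Checking all 25 profiles: 17 have a profitable deviation, 8 do not.)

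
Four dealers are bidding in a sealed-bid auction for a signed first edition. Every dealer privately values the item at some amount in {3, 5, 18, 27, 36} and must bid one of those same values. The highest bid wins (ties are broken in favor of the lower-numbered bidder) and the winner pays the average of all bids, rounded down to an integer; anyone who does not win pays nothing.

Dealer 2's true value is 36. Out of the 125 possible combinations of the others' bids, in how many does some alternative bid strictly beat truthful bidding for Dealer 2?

Others bid (3, 3, 3): truth gives 25; bid 5 gives 33 > 25. Violating.
Others bid (3, 3, 5): truth gives 25; bid 5 gives 32 > 25. Violating.
Others bid (3, 3, 18): truth gives 21; bid 18 gives 26 > 21. Violating.
Others bid (3, 3, 27): truth gives 19; bid 27 gives 21 > 19. Violating.
Others bid (3, 3, 36): truth gives 17; no alternative beats it.
Others bid (3, 5, 36): truth gives 16; no alternative beats it.
(Checking all 125 profiles: 48 have a profitable deviation, 77 do not.)

48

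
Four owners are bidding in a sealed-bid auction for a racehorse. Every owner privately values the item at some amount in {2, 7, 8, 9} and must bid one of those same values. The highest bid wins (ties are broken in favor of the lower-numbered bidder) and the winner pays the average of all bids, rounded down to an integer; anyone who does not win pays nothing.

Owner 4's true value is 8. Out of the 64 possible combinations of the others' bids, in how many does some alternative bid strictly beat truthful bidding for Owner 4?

Others bid (2, 2, 8): truth gives 0; bid 9 gives 3 > 0. Violating.
Others bid (2, 7, 8): truth gives 0; bid 9 gives 2 > 0. Violating.
Others bid (2, 8, 2): truth gives 0; bid 9 gives 3 > 0. Violating.
Others bid (2, 8, 7): truth gives 0; bid 9 gives 2 > 0. Violating.
Others bid (2, 2, 2): truth gives 5; no alternative beats it.
Others bid (2, 2, 7): truth gives 4; no alternative beats it.
(Checking all 64 profiles: 15 have a profitable deviation, 49 do not.)

15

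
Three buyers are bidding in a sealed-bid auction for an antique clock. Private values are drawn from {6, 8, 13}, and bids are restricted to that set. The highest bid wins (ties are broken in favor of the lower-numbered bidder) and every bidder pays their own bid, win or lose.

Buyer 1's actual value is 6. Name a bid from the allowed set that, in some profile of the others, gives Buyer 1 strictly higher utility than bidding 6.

8

Suppose Buyer 2 bids 6 and Buyer 3 bids 8.
Bid 6: loses but pays 6, utility -6.
Bid 8: wins, pays 8, utility 6 - 8 = -2.
So bidding 8 beats truth here (-2 > -6).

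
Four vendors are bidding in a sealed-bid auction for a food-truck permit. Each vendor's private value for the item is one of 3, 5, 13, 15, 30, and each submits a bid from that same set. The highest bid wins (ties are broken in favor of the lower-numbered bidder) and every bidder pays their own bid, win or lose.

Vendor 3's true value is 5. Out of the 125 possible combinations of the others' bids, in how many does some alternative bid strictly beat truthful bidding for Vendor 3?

Others bid (3, 3, 13): truth gives -5; bid 3 gives -3 > -5. Violating.
Others bid (3, 3, 15): truth gives -5; bid 3 gives -3 > -5. Violating.
Others bid (3, 3, 30): truth gives -5; bid 3 gives -3 > -5. Violating.
Others bid (3, 5, 3): truth gives -5; bid 3 gives -3 > -5. Violating.
Others bid (3, 3, 3): truth gives 0; no alternative beats it.
Others bid (3, 3, 5): truth gives 0; no alternative beats it.
(Checking all 125 profiles: 123 have a profitable deviation, 2 do not.)

123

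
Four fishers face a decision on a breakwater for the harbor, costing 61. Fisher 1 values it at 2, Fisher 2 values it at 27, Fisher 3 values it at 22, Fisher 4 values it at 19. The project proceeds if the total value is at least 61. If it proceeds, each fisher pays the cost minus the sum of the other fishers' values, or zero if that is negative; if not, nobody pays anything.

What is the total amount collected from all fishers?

Total value 70 ≥ cost 61, so it is built.
Fisher 1: others sum to 68; max(0, 61 - 68) = 0.
Fisher 2: others sum to 43; max(0, 61 - 43) = 18.
Fisher 3: others sum to 48; max(0, 61 - 48) = 13.
Fisher 4: others sum to 51; max(0, 61 - 51) = 10.
Total collected = 0 + 18 + 13 + 10 = 41.

41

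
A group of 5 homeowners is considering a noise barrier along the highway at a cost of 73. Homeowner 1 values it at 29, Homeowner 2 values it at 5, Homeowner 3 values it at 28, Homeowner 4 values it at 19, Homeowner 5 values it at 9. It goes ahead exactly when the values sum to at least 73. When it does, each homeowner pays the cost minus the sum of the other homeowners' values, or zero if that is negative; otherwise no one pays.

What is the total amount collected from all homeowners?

Total value 90 ≥ cost 73, so it is built.
Homeowner 1: others sum to 61; max(0, 73 - 61) = 12.
Homeowner 2: others sum to 85; max(0, 73 - 85) = 0.
Homeowner 3: others sum to 62; max(0, 73 - 62) = 11.
Homeowner 4: others sum to 71; max(0, 73 - 71) = 2.
Homeowner 5: others sum to 81; max(0, 73 - 81) = 0.
Total collected = 12 + 0 + 11 + 2 + 0 = 25.

25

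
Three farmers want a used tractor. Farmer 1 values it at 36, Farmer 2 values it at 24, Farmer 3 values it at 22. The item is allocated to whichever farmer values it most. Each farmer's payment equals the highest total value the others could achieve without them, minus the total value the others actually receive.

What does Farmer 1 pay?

Farmer 1 has the highest value and receives the item.
Without Farmer 1, the item would go to the next-highest value, 24, so the others could achieve 24.
With Farmer 1 present and winning, the others receive nothing, so their total is 0.
Payment = 24 - 0 = 24.

24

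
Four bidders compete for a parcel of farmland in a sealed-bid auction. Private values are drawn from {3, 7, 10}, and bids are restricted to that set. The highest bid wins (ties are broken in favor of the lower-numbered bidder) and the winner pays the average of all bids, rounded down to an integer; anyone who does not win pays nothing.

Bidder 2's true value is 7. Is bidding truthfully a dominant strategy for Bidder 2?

Consider the case where Bidder 1 bids 3, Bidder 3 bids 3 and Bidder 4 bids 10.
Truthful bid 7: loses, pays 0, utility 0.
Bid 10 instead: wins, pays 6, utility 7 - 6 = 1.
Since 1 > 0, bidding 10 is strictly better here, so truthful bidding is not dominant.

No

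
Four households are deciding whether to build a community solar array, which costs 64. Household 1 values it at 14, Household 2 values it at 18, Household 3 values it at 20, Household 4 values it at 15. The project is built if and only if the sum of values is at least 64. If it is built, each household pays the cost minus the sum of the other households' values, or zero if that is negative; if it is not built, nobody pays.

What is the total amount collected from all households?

55

Total value 67 ≥ cost 64, so it is built.
Household 1: others sum to 53; max(0, 64 - 53) = 11.
Household 2: others sum to 49; max(0, 64 - 49) = 15.
Household 3: others sum to 47; max(0, 64 - 47) = 17.
Household 4: others sum to 52; max(0, 64 - 52) = 12.
Total collected = 11 + 15 + 17 + 12 = 55.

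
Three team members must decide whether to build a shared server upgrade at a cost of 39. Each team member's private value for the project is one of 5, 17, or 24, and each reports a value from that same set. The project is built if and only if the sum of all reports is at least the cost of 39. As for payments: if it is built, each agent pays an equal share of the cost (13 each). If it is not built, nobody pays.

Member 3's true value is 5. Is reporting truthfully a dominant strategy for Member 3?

Yes

Check each profile of the others' reports and compare truth against every alternative report.
Others report (5, 17): truth gives 0, best alternative gives -8.
Others report (5, 24): truth gives 0, best alternative gives -8.
Others report (17, 5): truth gives 0, best alternative gives -8.
Others report (24, 5): truth gives 0, best alternative gives -8.
Others report (17, 17): truth gives -8, best alternative gives -8.
Others report (17, 24): truth gives -8, best alternative gives -8.
(Remaining 3 profiles checked similarly; truth is weakly best in each.)
In every case the truthful report is at least as good as any alternative, so it is a dominant strategy.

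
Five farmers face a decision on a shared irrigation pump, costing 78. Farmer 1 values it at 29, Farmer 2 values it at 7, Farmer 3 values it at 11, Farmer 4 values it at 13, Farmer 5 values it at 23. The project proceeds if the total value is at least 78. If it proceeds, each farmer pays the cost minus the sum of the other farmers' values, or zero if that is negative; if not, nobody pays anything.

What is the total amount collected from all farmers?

Total value 83 ≥ cost 78, so it is built.
Farmer 1: others sum to 54; max(0, 78 - 54) = 24.
Farmer 2: others sum to 76; max(0, 78 - 76) = 2.
Farmer 3: others sum to 72; max(0, 78 - 72) = 6.
Farmer 4: others sum to 70; max(0, 78 - 70) = 8.
Farmer 5: others sum to 60; max(0, 78 - 60) = 18.
Total collected = 24 + 2 + 6 + 8 + 18 = 58.

58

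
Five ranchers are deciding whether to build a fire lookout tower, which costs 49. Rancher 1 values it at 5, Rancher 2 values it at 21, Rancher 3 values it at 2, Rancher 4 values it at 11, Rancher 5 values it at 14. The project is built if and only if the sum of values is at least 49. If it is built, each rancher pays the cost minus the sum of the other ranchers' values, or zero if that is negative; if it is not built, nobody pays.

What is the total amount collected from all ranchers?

Total value 53 ≥ cost 49, so it is built.
Rancher 1: others sum to 48; max(0, 49 - 48) = 1.
Rancher 2: others sum to 32; max(0, 49 - 32) = 17.
Rancher 3: others sum to 51; max(0, 49 - 51) = 0.
Rancher 4: others sum to 42; max(0, 49 - 42) = 7.
Rancher 5: others sum to 39; max(0, 49 - 39) = 10.
Total collected = 1 + 17 + 0 + 7 + 10 = 35.

35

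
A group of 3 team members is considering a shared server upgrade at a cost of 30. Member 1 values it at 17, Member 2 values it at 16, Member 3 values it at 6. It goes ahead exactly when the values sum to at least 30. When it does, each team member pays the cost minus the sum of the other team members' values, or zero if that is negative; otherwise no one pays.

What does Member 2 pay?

Total value 39 ≥ cost 30, so the project is built.
The other team members' values sum to 23.
Cost minus that sum is 30 - 23 = 7.

7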